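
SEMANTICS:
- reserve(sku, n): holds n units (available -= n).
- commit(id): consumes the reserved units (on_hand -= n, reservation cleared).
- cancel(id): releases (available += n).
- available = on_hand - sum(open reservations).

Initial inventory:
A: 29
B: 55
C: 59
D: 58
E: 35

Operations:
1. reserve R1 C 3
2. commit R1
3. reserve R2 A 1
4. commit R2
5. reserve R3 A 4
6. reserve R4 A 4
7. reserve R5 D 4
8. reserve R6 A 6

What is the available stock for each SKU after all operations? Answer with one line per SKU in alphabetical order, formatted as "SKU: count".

Answer: A: 14
B: 55
C: 56
D: 54
E: 35

Derivation:
Step 1: reserve R1 C 3 -> on_hand[A=29 B=55 C=59 D=58 E=35] avail[A=29 B=55 C=56 D=58 E=35] open={R1}
Step 2: commit R1 -> on_hand[A=29 B=55 C=56 D=58 E=35] avail[A=29 B=55 C=56 D=58 E=35] open={}
Step 3: reserve R2 A 1 -> on_hand[A=29 B=55 C=56 D=58 E=35] avail[A=28 B=55 C=56 D=58 E=35] open={R2}
Step 4: commit R2 -> on_hand[A=28 B=55 C=56 D=58 E=35] avail[A=28 B=55 C=56 D=58 E=35] open={}
Step 5: reserve R3 A 4 -> on_hand[A=28 B=55 C=56 D=58 E=35] avail[A=24 B=55 C=56 D=58 E=35] open={R3}
Step 6: reserve R4 A 4 -> on_hand[A=28 B=55 C=56 D=58 E=35] avail[A=20 B=55 C=56 D=58 E=35] open={R3,R4}
Step 7: reserve R5 D 4 -> on_hand[A=28 B=55 C=56 D=58 E=35] avail[A=20 B=55 C=56 D=54 E=35] open={R3,R4,R5}
Step 8: reserve R6 A 6 -> on_hand[A=28 B=55 C=56 D=58 E=35] avail[A=14 B=55 C=56 D=54 E=35] open={R3,R4,R5,R6}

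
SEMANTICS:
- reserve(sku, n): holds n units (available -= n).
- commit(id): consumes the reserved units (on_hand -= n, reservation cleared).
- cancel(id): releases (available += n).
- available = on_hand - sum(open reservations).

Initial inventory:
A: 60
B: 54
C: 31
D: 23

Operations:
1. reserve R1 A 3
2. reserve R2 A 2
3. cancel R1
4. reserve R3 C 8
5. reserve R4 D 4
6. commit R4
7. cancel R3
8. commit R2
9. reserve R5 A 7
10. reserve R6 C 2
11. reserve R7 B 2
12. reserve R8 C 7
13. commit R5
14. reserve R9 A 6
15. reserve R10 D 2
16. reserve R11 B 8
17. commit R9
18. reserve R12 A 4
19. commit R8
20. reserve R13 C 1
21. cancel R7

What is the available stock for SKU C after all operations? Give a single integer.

Answer: 21

Derivation:
Step 1: reserve R1 A 3 -> on_hand[A=60 B=54 C=31 D=23] avail[A=57 B=54 C=31 D=23] open={R1}
Step 2: reserve R2 A 2 -> on_hand[A=60 B=54 C=31 D=23] avail[A=55 B=54 C=31 D=23] open={R1,R2}
Step 3: cancel R1 -> on_hand[A=60 B=54 C=31 D=23] avail[A=58 B=54 C=31 D=23] open={R2}
Step 4: reserve R3 C 8 -> on_hand[A=60 B=54 C=31 D=23] avail[A=58 B=54 C=23 D=23] open={R2,R3}
Step 5: reserve R4 D 4 -> on_hand[A=60 B=54 C=31 D=23] avail[A=58 B=54 C=23 D=19] open={R2,R3,R4}
Step 6: commit R4 -> on_hand[A=60 B=54 C=31 D=19] avail[A=58 B=54 C=23 D=19] open={R2,R3}
Step 7: cancel R3 -> on_hand[A=60 B=54 C=31 D=19] avail[A=58 B=54 C=31 D=19] open={R2}
Step 8: commit R2 -> on_hand[A=58 B=54 C=31 D=19] avail[A=58 B=54 C=31 D=19] open={}
Step 9: reserve R5 A 7 -> on_hand[A=58 B=54 C=31 D=19] avail[A=51 B=54 C=31 D=19] open={R5}
Step 10: reserve R6 C 2 -> on_hand[A=58 B=54 C=31 D=19] avail[A=51 B=54 C=29 D=19] open={R5,R6}
Step 11: reserve R7 B 2 -> on_hand[A=58 B=54 C=31 D=19] avail[A=51 B=52 C=29 D=19] open={R5,R6,R7}
Step 12: reserve R8 C 7 -> on_hand[A=58 B=54 C=31 D=19] avail[A=51 B=52 C=22 D=19] open={R5,R6,R7,R8}
Step 13: commit R5 -> on_hand[A=51 B=54 C=31 D=19] avail[A=51 B=52 C=22 D=19] open={R6,R7,R8}
Step 14: reserve R9 A 6 -> on_hand[A=51 B=54 C=31 D=19] avail[A=45 B=52 C=22 D=19] open={R6,R7,R8,R9}
Step 15: reserve R10 D 2 -> on_hand[A=51 B=54 C=31 D=19] avail[A=45 B=52 C=22 D=17] open={R10,R6,R7,R8,R9}
Step 16: reserve R11 B 8 -> on_hand[A=51 B=54 C=31 D=19] avail[A=45 B=44 C=22 D=17] open={R10,R11,R6,R7,R8,R9}
Step 17: commit R9 -> on_hand[A=45 B=54 C=31 D=19] avail[A=45 B=44 C=22 D=17] open={R10,R11,R6,R7,R8}
Step 18: reserve R12 A 4 -> on_hand[A=45 B=54 C=31 D=19] avail[A=41 B=44 C=22 D=17] open={R10,R11,R12,R6,R7,R8}
Step 19: commit R8 -> on_hand[A=45 B=54 C=24 D=19] avail[A=41 B=44 C=22 D=17] open={R10,R11,R12,R6,R7}
Step 20: reserve R13 C 1 -> on_hand[A=45 B=54 C=24 D=19] avail[A=41 B=44 C=21 D=17] open={R10,R11,R12,R13,R6,R7}
Step 21: cancel R7 -> on_hand[A=45 B=54 C=24 D=19] avail[A=41 B=46 C=21 D=17] open={R10,R11,R12,R13,R6}
Final available[C] = 21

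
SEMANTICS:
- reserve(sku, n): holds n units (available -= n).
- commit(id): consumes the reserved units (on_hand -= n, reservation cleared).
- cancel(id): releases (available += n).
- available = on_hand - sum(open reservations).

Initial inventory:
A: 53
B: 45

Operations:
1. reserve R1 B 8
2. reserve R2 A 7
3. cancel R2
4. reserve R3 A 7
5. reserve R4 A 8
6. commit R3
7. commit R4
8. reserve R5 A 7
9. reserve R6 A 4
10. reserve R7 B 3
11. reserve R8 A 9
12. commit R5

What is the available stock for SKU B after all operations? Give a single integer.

Step 1: reserve R1 B 8 -> on_hand[A=53 B=45] avail[A=53 B=37] open={R1}
Step 2: reserve R2 A 7 -> on_hand[A=53 B=45] avail[A=46 B=37] open={R1,R2}
Step 3: cancel R2 -> on_hand[A=53 B=45] avail[A=53 B=37] open={R1}
Step 4: reserve R3 A 7 -> on_hand[A=53 B=45] avail[A=46 B=37] open={R1,R3}
Step 5: reserve R4 A 8 -> on_hand[A=53 B=45] avail[A=38 B=37] open={R1,R3,R4}
Step 6: commit R3 -> on_hand[A=46 B=45] avail[A=38 B=37] open={R1,R4}
Step 7: commit R4 -> on_hand[A=38 B=45] avail[A=38 B=37] open={R1}
Step 8: reserve R5 A 7 -> on_hand[A=38 B=45] avail[A=31 B=37] open={R1,R5}
Step 9: reserve R6 A 4 -> on_hand[A=38 B=45] avail[A=27 B=37] open={R1,R5,R6}
Step 10: reserve R7 B 3 -> on_hand[A=38 B=45] avail[A=27 B=34] open={R1,R5,R6,R7}
Step 11: reserve R8 A 9 -> on_hand[A=38 B=45] avail[A=18 B=34] open={R1,R5,R6,R7,R8}
Step 12: commit R5 -> on_hand[A=31 B=45] avail[A=18 B=34] open={R1,R6,R7,R8}
Final available[B] = 34

Answer: 34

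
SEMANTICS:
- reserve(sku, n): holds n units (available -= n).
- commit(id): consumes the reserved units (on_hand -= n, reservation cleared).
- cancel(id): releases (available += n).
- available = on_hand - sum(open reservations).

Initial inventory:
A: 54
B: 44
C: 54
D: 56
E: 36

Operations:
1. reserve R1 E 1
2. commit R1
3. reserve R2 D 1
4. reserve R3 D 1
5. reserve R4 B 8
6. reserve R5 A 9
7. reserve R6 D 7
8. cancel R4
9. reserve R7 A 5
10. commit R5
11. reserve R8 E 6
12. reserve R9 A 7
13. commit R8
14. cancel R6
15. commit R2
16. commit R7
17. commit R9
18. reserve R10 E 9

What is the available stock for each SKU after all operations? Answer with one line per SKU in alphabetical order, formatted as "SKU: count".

Answer: A: 33
B: 44
C: 54
D: 54
E: 20

Derivation:
Step 1: reserve R1 E 1 -> on_hand[A=54 B=44 C=54 D=56 E=36] avail[A=54 B=44 C=54 D=56 E=35] open={R1}
Step 2: commit R1 -> on_hand[A=54 B=44 C=54 D=56 E=35] avail[A=54 B=44 C=54 D=56 E=35] open={}
Step 3: reserve R2 D 1 -> on_hand[A=54 B=44 C=54 D=56 E=35] avail[A=54 B=44 C=54 D=55 E=35] open={R2}
Step 4: reserve R3 D 1 -> on_hand[A=54 B=44 C=54 D=56 E=35] avail[A=54 B=44 C=54 D=54 E=35] open={R2,R3}
Step 5: reserve R4 B 8 -> on_hand[A=54 B=44 C=54 D=56 E=35] avail[A=54 B=36 C=54 D=54 E=35] open={R2,R3,R4}
Step 6: reserve R5 A 9 -> on_hand[A=54 B=44 C=54 D=56 E=35] avail[A=45 B=36 C=54 D=54 E=35] open={R2,R3,R4,R5}
Step 7: reserve R6 D 7 -> on_hand[A=54 B=44 C=54 D=56 E=35] avail[A=45 B=36 C=54 D=47 E=35] open={R2,R3,R4,R5,R6}
Step 8: cancel R4 -> on_hand[A=54 B=44 C=54 D=56 E=35] avail[A=45 B=44 C=54 D=47 E=35] open={R2,R3,R5,R6}
Step 9: reserve R7 A 5 -> on_hand[A=54 B=44 C=54 D=56 E=35] avail[A=40 B=44 C=54 D=47 E=35] open={R2,R3,R5,R6,R7}
Step 10: commit R5 -> on_hand[A=45 B=44 C=54 D=56 E=35] avail[A=40 B=44 C=54 D=47 E=35] open={R2,R3,R6,R7}
Step 11: reserve R8 E 6 -> on_hand[A=45 B=44 C=54 D=56 E=35] avail[A=40 B=44 C=54 D=47 E=29] open={R2,R3,R6,R7,R8}
Step 12: reserve R9 A 7 -> on_hand[A=45 B=44 C=54 D=56 E=35] avail[A=33 B=44 C=54 D=47 E=29] open={R2,R3,R6,R7,R8,R9}
Step 13: commit R8 -> on_hand[A=45 B=44 C=54 D=56 E=29] avail[A=33 B=44 C=54 D=47 E=29] open={R2,R3,R6,R7,R9}
Step 14: cancel R6 -> on_hand[A=45 B=44 C=54 D=56 E=29] avail[A=33 B=44 C=54 D=54 E=29] open={R2,R3,R7,R9}
Step 15: commit R2 -> on_hand[A=45 B=44 C=54 D=55 E=29] avail[A=33 B=44 C=54 D=54 E=29] open={R3,R7,R9}
Step 16: commit R7 -> on_hand[A=40 B=44 C=54 D=55 E=29] avail[A=33 B=44 C=54 D=54 E=29] open={R3,R9}
Step 17: commit R9 -> on_hand[A=33 B=44 C=54 D=55 E=29] avail[A=33 B=44 C=54 D=54 E=29] open={R3}
Step 18: reserve R10 E 9 -> on_hand[A=33 B=44 C=54 D=55 E=29] avail[A=33 B=44 C=54 D=54 E=20] open={R10,R3}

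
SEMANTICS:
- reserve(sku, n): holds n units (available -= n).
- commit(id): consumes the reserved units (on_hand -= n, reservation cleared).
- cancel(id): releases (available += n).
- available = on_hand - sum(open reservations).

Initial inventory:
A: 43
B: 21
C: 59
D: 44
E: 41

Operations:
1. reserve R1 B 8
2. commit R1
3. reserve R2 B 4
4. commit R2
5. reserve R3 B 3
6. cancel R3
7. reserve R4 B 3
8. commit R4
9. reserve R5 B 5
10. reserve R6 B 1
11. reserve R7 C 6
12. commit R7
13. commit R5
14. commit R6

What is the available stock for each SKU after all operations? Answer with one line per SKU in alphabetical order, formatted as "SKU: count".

Step 1: reserve R1 B 8 -> on_hand[A=43 B=21 C=59 D=44 E=41] avail[A=43 B=13 C=59 D=44 E=41] open={R1}
Step 2: commit R1 -> on_hand[A=43 B=13 C=59 D=44 E=41] avail[A=43 B=13 C=59 D=44 E=41] open={}
Step 3: reserve R2 B 4 -> on_hand[A=43 B=13 C=59 D=44 E=41] avail[A=43 B=9 C=59 D=44 E=41] open={R2}
Step 4: commit R2 -> on_hand[A=43 B=9 C=59 D=44 E=41] avail[A=43 B=9 C=59 D=44 E=41] open={}
Step 5: reserve R3 B 3 -> on_hand[A=43 B=9 C=59 D=44 E=41] avail[A=43 B=6 C=59 D=44 E=41] open={R3}
Step 6: cancel R3 -> on_hand[A=43 B=9 C=59 D=44 E=41] avail[A=43 B=9 C=59 D=44 E=41] open={}
Step 7: reserve R4 B 3 -> on_hand[A=43 B=9 C=59 D=44 E=41] avail[A=43 B=6 C=59 D=44 E=41] open={R4}
Step 8: commit R4 -> on_hand[A=43 B=6 C=59 D=44 E=41] avail[A=43 B=6 C=59 D=44 E=41] open={}
Step 9: reserve R5 B 5 -> on_hand[A=43 B=6 C=59 D=44 E=41] avail[A=43 B=1 C=59 D=44 E=41] open={R5}
Step 10: reserve R6 B 1 -> on_hand[A=43 B=6 C=59 D=44 E=41] avail[A=43 B=0 C=59 D=44 E=41] open={R5,R6}
Step 11: reserve R7 C 6 -> on_hand[A=43 B=6 C=59 D=44 E=41] avail[A=43 B=0 C=53 D=44 E=41] open={R5,R6,R7}
Step 12: commit R7 -> on_hand[A=43 B=6 C=53 D=44 E=41] avail[A=43 B=0 C=53 D=44 E=41] open={R5,R6}
Step 13: commit R5 -> on_hand[A=43 B=1 C=53 D=44 E=41] avail[A=43 B=0 C=53 D=44 E=41] open={R6}
Step 14: commit R6 -> on_hand[A=43 B=0 C=53 D=44 E=41] avail[A=43 B=0 C=53 D=44 E=41] open={}

Answer: A: 43
B: 0
C: 53
D: 44
E: 41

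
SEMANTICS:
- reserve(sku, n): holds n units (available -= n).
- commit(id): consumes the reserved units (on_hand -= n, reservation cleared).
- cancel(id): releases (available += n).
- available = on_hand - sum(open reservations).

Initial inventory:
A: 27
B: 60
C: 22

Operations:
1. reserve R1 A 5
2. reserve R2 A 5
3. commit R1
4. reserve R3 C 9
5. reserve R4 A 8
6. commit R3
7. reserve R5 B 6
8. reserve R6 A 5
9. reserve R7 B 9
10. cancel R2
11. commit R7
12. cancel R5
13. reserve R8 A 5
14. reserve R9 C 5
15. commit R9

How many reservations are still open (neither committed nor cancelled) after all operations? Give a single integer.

Step 1: reserve R1 A 5 -> on_hand[A=27 B=60 C=22] avail[A=22 B=60 C=22] open={R1}
Step 2: reserve R2 A 5 -> on_hand[A=27 B=60 C=22] avail[A=17 B=60 C=22] open={R1,R2}
Step 3: commit R1 -> on_hand[A=22 B=60 C=22] avail[A=17 B=60 C=22] open={R2}
Step 4: reserve R3 C 9 -> on_hand[A=22 B=60 C=22] avail[A=17 B=60 C=13] open={R2,R3}
Step 5: reserve R4 A 8 -> on_hand[A=22 B=60 C=22] avail[A=9 B=60 C=13] open={R2,R3,R4}
Step 6: commit R3 -> on_hand[A=22 B=60 C=13] avail[A=9 B=60 C=13] open={R2,R4}
Step 7: reserve R5 B 6 -> on_hand[A=22 B=60 C=13] avail[A=9 B=54 C=13] open={R2,R4,R5}
Step 8: reserve R6 A 5 -> on_hand[A=22 B=60 C=13] avail[A=4 B=54 C=13] open={R2,R4,R5,R6}
Step 9: reserve R7 B 9 -> on_hand[A=22 B=60 C=13] avail[A=4 B=45 C=13] open={R2,R4,R5,R6,R7}
Step 10: cancel R2 -> on_hand[A=22 B=60 C=13] avail[A=9 B=45 C=13] open={R4,R5,R6,R7}
Step 11: commit R7 -> on_hand[A=22 B=51 C=13] avail[A=9 B=45 C=13] open={R4,R5,R6}
Step 12: cancel R5 -> on_hand[A=22 B=51 C=13] avail[A=9 B=51 C=13] open={R4,R6}
Step 13: reserve R8 A 5 -> on_hand[A=22 B=51 C=13] avail[A=4 B=51 C=13] open={R4,R6,R8}
Step 14: reserve R9 C 5 -> on_hand[A=22 B=51 C=13] avail[A=4 B=51 C=8] open={R4,R6,R8,R9}
Step 15: commit R9 -> on_hand[A=22 B=51 C=8] avail[A=4 B=51 C=8] open={R4,R6,R8}
Open reservations: ['R4', 'R6', 'R8'] -> 3

Answer: 3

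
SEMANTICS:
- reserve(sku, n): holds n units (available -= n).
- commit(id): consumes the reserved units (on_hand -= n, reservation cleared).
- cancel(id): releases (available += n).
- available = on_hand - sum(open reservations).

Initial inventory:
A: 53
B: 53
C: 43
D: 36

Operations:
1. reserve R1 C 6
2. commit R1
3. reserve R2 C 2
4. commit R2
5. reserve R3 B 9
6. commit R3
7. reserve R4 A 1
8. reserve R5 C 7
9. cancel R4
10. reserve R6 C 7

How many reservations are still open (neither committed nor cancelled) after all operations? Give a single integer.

Answer: 2

Derivation:
Step 1: reserve R1 C 6 -> on_hand[A=53 B=53 C=43 D=36] avail[A=53 B=53 C=37 D=36] open={R1}
Step 2: commit R1 -> on_hand[A=53 B=53 C=37 D=36] avail[A=53 B=53 C=37 D=36] open={}
Step 3: reserve R2 C 2 -> on_hand[A=53 B=53 C=37 D=36] avail[A=53 B=53 C=35 D=36] open={R2}
Step 4: commit R2 -> on_hand[A=53 B=53 C=35 D=36] avail[A=53 B=53 C=35 D=36] open={}
Step 5: reserve R3 B 9 -> on_hand[A=53 B=53 C=35 D=36] avail[A=53 B=44 C=35 D=36] open={R3}
Step 6: commit R3 -> on_hand[A=53 B=44 C=35 D=36] avail[A=53 B=44 C=35 D=36] open={}
Step 7: reserve R4 A 1 -> on_hand[A=53 B=44 C=35 D=36] avail[A=52 B=44 C=35 D=36] open={R4}
Step 8: reserve R5 C 7 -> on_hand[A=53 B=44 C=35 D=36] avail[A=52 B=44 C=28 D=36] open={R4,R5}
Step 9: cancel R4 -> on_hand[A=53 B=44 C=35 D=36] avail[A=53 B=44 C=28 D=36] open={R5}
Step 10: reserve R6 C 7 -> on_hand[A=53 B=44 C=35 D=36] avail[A=53 B=44 C=21 D=36] open={R5,R6}
Open reservations: ['R5', 'R6'] -> 2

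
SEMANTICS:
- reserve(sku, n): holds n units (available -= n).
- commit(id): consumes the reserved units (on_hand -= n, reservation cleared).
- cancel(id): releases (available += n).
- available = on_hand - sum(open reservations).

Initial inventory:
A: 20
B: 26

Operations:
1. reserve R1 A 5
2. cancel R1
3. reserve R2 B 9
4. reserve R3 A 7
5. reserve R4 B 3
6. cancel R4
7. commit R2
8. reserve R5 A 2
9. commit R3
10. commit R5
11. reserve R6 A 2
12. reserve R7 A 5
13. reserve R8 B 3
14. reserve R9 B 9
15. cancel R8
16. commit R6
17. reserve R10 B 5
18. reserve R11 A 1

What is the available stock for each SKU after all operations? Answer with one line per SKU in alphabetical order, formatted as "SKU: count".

Answer: A: 3
B: 3

Derivation:
Step 1: reserve R1 A 5 -> on_hand[A=20 B=26] avail[A=15 B=26] open={R1}
Step 2: cancel R1 -> on_hand[A=20 B=26] avail[A=20 B=26] open={}
Step 3: reserve R2 B 9 -> on_hand[A=20 B=26] avail[A=20 B=17] open={R2}
Step 4: reserve R3 A 7 -> on_hand[A=20 B=26] avail[A=13 B=17] open={R2,R3}
Step 5: reserve R4 B 3 -> on_hand[A=20 B=26] avail[A=13 B=14] open={R2,R3,R4}
Step 6: cancel R4 -> on_hand[A=20 B=26] avail[A=13 B=17] open={R2,R3}
Step 7: commit R2 -> on_hand[A=20 B=17] avail[A=13 B=17] open={R3}
Step 8: reserve R5 A 2 -> on_hand[A=20 B=17] avail[A=11 B=17] open={R3,R5}
Step 9: commit R3 -> on_hand[A=13 B=17] avail[A=11 B=17] open={R5}
Step 10: commit R5 -> on_hand[A=11 B=17] avail[A=11 B=17] open={}
Step 11: reserve R6 A 2 -> on_hand[A=11 B=17] avail[A=9 B=17] open={R6}
Step 12: reserve R7 A 5 -> on_hand[A=11 B=17] avail[A=4 B=17] open={R6,R7}
Step 13: reserve R8 B 3 -> on_hand[A=11 B=17] avail[A=4 B=14] open={R6,R7,R8}
Step 14: reserve R9 B 9 -> on_hand[A=11 B=17] avail[A=4 B=5] open={R6,R7,R8,R9}
Step 15: cancel R8 -> on_hand[A=11 B=17] avail[A=4 B=8] open={R6,R7,R9}
Step 16: commit R6 -> on_hand[A=9 B=17] avail[A=4 B=8] open={R7,R9}
Step 17: reserve R10 B 5 -> on_hand[A=9 B=17] avail[A=4 B=3] open={R10,R7,R9}
Step 18: reserve R11 A 1 -> on_hand[A=9 B=17] avail[A=3 B=3] open={R10,R11,R7,R9}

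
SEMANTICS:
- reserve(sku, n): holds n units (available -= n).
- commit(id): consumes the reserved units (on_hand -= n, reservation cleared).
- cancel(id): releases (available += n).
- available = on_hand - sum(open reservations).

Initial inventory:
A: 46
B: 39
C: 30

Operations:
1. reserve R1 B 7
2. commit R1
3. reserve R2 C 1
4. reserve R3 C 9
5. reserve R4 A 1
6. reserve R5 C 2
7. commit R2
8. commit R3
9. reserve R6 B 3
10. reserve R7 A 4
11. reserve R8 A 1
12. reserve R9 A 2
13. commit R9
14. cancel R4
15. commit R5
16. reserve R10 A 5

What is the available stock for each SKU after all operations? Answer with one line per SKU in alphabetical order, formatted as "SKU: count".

Answer: A: 34
B: 29
C: 18

Derivation:
Step 1: reserve R1 B 7 -> on_hand[A=46 B=39 C=30] avail[A=46 B=32 C=30] open={R1}
Step 2: commit R1 -> on_hand[A=46 B=32 C=30] avail[A=46 B=32 C=30] open={}
Step 3: reserve R2 C 1 -> on_hand[A=46 B=32 C=30] avail[A=46 B=32 C=29] open={R2}
Step 4: reserve R3 C 9 -> on_hand[A=46 B=32 C=30] avail[A=46 B=32 C=20] open={R2,R3}
Step 5: reserve R4 A 1 -> on_hand[A=46 B=32 C=30] avail[A=45 B=32 C=20] open={R2,R3,R4}
Step 6: reserve R5 C 2 -> on_hand[A=46 B=32 C=30] avail[A=45 B=32 C=18] open={R2,R3,R4,R5}
Step 7: commit R2 -> on_hand[A=46 B=32 C=29] avail[A=45 B=32 C=18] open={R3,R4,R5}
Step 8: commit R3 -> on_hand[A=46 B=32 C=20] avail[A=45 B=32 C=18] open={R4,R5}
Step 9: reserve R6 B 3 -> on_hand[A=46 B=32 C=20] avail[A=45 B=29 C=18] open={R4,R5,R6}
Step 10: reserve R7 A 4 -> on_hand[A=46 B=32 C=20] avail[A=41 B=29 C=18] open={R4,R5,R6,R7}
Step 11: reserve R8 A 1 -> on_hand[A=46 B=32 C=20] avail[A=40 B=29 C=18] open={R4,R5,R6,R7,R8}
Step 12: reserve R9 A 2 -> on_hand[A=46 B=32 C=20] avail[A=38 B=29 C=18] open={R4,R5,R6,R7,R8,R9}
Step 13: commit R9 -> on_hand[A=44 B=32 C=20] avail[A=38 B=29 C=18] open={R4,R5,R6,R7,R8}
Step 14: cancel R4 -> on_hand[A=44 B=32 C=20] avail[A=39 B=29 C=18] open={R5,R6,R7,R8}
Step 15: commit R5 -> on_hand[A=44 B=32 C=18] avail[A=39 B=29 C=18] open={R6,R7,R8}
Step 16: reserve R10 A 5 -> on_hand[A=44 B=32 C=18] avail[A=34 B=29 C=18] open={R10,R6,R7,R8}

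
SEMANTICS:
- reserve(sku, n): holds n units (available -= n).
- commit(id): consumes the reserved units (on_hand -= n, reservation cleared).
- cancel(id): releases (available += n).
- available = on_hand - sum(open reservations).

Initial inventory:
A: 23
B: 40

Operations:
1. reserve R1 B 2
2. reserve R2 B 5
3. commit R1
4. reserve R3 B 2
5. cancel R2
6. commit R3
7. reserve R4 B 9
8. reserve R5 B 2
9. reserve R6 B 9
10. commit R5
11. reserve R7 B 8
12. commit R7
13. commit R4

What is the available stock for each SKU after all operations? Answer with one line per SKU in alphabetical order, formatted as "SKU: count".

Answer: A: 23
B: 8

Derivation:
Step 1: reserve R1 B 2 -> on_hand[A=23 B=40] avail[A=23 B=38] open={R1}
Step 2: reserve R2 B 5 -> on_hand[A=23 B=40] avail[A=23 B=33] open={R1,R2}
Step 3: commit R1 -> on_hand[A=23 B=38] avail[A=23 B=33] open={R2}
Step 4: reserve R3 B 2 -> on_hand[A=23 B=38] avail[A=23 B=31] open={R2,R3}
Step 5: cancel R2 -> on_hand[A=23 B=38] avail[A=23 B=36] open={R3}
Step 6: commit R3 -> on_hand[A=23 B=36] avail[A=23 B=36] open={}
Step 7: reserve R4 B 9 -> on_hand[A=23 B=36] avail[A=23 B=27] open={R4}
Step 8: reserve R5 B 2 -> on_hand[A=23 B=36] avail[A=23 B=25] open={R4,R5}
Step 9: reserve R6 B 9 -> on_hand[A=23 B=36] avail[A=23 B=16] open={R4,R5,R6}
Step 10: commit R5 -> on_hand[A=23 B=34] avail[A=23 B=16] open={R4,R6}
Step 11: reserve R7 B 8 -> on_hand[A=23 B=34] avail[A=23 B=8] open={R4,R6,R7}
Step 12: commit R7 -> on_hand[A=23 B=26] avail[A=23 B=8] open={R4,R6}
Step 13: commit R4 -> on_hand[A=23 B=17] avail[A=23 B=8] open={R6}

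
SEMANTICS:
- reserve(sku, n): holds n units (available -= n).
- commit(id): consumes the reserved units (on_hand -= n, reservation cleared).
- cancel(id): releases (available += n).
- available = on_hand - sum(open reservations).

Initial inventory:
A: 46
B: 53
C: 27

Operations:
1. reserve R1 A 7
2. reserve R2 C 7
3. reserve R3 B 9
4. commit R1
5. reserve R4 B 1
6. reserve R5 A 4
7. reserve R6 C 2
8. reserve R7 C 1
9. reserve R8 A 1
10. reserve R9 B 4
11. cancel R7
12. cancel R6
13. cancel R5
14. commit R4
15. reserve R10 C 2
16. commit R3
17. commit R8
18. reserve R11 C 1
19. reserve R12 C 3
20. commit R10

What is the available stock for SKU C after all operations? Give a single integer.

Answer: 14

Derivation:
Step 1: reserve R1 A 7 -> on_hand[A=46 B=53 C=27] avail[A=39 B=53 C=27] open={R1}
Step 2: reserve R2 C 7 -> on_hand[A=46 B=53 C=27] avail[A=39 B=53 C=20] open={R1,R2}
Step 3: reserve R3 B 9 -> on_hand[A=46 B=53 C=27] avail[A=39 B=44 C=20] open={R1,R2,R3}
Step 4: commit R1 -> on_hand[A=39 B=53 C=27] avail[A=39 B=44 C=20] open={R2,R3}
Step 5: reserve R4 B 1 -> on_hand[A=39 B=53 C=27] avail[A=39 B=43 C=20] open={R2,R3,R4}
Step 6: reserve R5 A 4 -> on_hand[A=39 B=53 C=27] avail[A=35 B=43 C=20] open={R2,R3,R4,R5}
Step 7: reserve R6 C 2 -> on_hand[A=39 B=53 C=27] avail[A=35 B=43 C=18] open={R2,R3,R4,R5,R6}
Step 8: reserve R7 C 1 -> on_hand[A=39 B=53 C=27] avail[A=35 B=43 C=17] open={R2,R3,R4,R5,R6,R7}
Step 9: reserve R8 A 1 -> on_hand[A=39 B=53 C=27] avail[A=34 B=43 C=17] open={R2,R3,R4,R5,R6,R7,R8}
Step 10: reserve R9 B 4 -> on_hand[A=39 B=53 C=27] avail[A=34 B=39 C=17] open={R2,R3,R4,R5,R6,R7,R8,R9}
Step 11: cancel R7 -> on_hand[A=39 B=53 C=27] avail[A=34 B=39 C=18] open={R2,R3,R4,R5,R6,R8,R9}
Step 12: cancel R6 -> on_hand[A=39 B=53 C=27] avail[A=34 B=39 C=20] open={R2,R3,R4,R5,R8,R9}
Step 13: cancel R5 -> on_hand[A=39 B=53 C=27] avail[A=38 B=39 C=20] open={R2,R3,R4,R8,R9}
Step 14: commit R4 -> on_hand[A=39 B=52 C=27] avail[A=38 B=39 C=20] open={R2,R3,R8,R9}
Step 15: reserve R10 C 2 -> on_hand[A=39 B=52 C=27] avail[A=38 B=39 C=18] open={R10,R2,R3,R8,R9}
Step 16: commit R3 -> on_hand[A=39 B=43 C=27] avail[A=38 B=39 C=18] open={R10,R2,R8,R9}
Step 17: commit R8 -> on_hand[A=38 B=43 C=27] avail[A=38 B=39 C=18] open={R10,R2,R9}
Step 18: reserve R11 C 1 -> on_hand[A=38 B=43 C=27] avail[A=38 B=39 C=17] open={R10,R11,R2,R9}
Step 19: reserve R12 C 3 -> on_hand[A=38 B=43 C=27] avail[A=38 B=39 C=14] open={R10,R11,R12,R2,R9}
Step 20: commit R10 -> on_hand[A=38 B=43 C=25] avail[A=38 B=39 C=14] open={R11,R12,R2,R9}
Final available[C] = 14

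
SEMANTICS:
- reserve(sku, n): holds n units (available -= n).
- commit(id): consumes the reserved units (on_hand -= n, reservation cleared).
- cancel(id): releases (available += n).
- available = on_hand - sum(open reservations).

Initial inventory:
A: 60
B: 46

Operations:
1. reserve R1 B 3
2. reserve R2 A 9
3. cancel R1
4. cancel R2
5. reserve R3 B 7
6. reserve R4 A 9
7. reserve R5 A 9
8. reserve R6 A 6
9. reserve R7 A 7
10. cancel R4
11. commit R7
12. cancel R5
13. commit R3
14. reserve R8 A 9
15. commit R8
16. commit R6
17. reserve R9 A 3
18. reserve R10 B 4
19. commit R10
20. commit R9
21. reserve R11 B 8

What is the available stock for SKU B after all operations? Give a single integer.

Step 1: reserve R1 B 3 -> on_hand[A=60 B=46] avail[A=60 B=43] open={R1}
Step 2: reserve R2 A 9 -> on_hand[A=60 B=46] avail[A=51 B=43] open={R1,R2}
Step 3: cancel R1 -> on_hand[A=60 B=46] avail[A=51 B=46] open={R2}
Step 4: cancel R2 -> on_hand[A=60 B=46] avail[A=60 B=46] open={}
Step 5: reserve R3 B 7 -> on_hand[A=60 B=46] avail[A=60 B=39] open={R3}
Step 6: reserve R4 A 9 -> on_hand[A=60 B=46] avail[A=51 B=39] open={R3,R4}
Step 7: reserve R5 A 9 -> on_hand[A=60 B=46] avail[A=42 B=39] open={R3,R4,R5}
Step 8: reserve R6 A 6 -> on_hand[A=60 B=46] avail[A=36 B=39] open={R3,R4,R5,R6}
Step 9: reserve R7 A 7 -> on_hand[A=60 B=46] avail[A=29 B=39] open={R3,R4,R5,R6,R7}
Step 10: cancel R4 -> on_hand[A=60 B=46] avail[A=38 B=39] open={R3,R5,R6,R7}
Step 11: commit R7 -> on_hand[A=53 B=46] avail[A=38 B=39] open={R3,R5,R6}
Step 12: cancel R5 -> on_hand[A=53 B=46] avail[A=47 B=39] open={R3,R6}
Step 13: commit R3 -> on_hand[A=53 B=39] avail[A=47 B=39] open={R6}
Step 14: reserve R8 A 9 -> on_hand[A=53 B=39] avail[A=38 B=39] open={R6,R8}
Step 15: commit R8 -> on_hand[A=44 B=39] avail[A=38 B=39] open={R6}
Step 16: commit R6 -> on_hand[A=38 B=39] avail[A=38 B=39] open={}
Step 17: reserve R9 A 3 -> on_hand[A=38 B=39] avail[A=35 B=39] open={R9}
Step 18: reserve R10 B 4 -> on_hand[A=38 B=39] avail[A=35 B=35] open={R10,R9}
Step 19: commit R10 -> on_hand[A=38 B=35] avail[A=35 B=35] open={R9}
Step 20: commit R9 -> on_hand[A=35 B=35] avail[A=35 B=35] open={}
Step 21: reserve R11 B 8 -> on_hand[A=35 B=35] avail[A=35 B=27] open={R11}
Final available[B] = 27

Answer: 27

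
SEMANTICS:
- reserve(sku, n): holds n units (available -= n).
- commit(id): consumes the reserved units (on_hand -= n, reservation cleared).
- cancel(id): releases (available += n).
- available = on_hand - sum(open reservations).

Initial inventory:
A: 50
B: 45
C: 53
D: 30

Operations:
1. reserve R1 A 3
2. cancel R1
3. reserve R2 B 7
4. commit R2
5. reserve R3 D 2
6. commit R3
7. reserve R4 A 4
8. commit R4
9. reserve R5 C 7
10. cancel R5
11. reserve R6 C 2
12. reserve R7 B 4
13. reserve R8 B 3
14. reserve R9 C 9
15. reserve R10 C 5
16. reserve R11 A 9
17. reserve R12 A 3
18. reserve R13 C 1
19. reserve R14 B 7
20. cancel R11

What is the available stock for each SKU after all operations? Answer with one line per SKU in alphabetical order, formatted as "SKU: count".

Step 1: reserve R1 A 3 -> on_hand[A=50 B=45 C=53 D=30] avail[A=47 B=45 C=53 D=30] open={R1}
Step 2: cancel R1 -> on_hand[A=50 B=45 C=53 D=30] avail[A=50 B=45 C=53 D=30] open={}
Step 3: reserve R2 B 7 -> on_hand[A=50 B=45 C=53 D=30] avail[A=50 B=38 C=53 D=30] open={R2}
Step 4: commit R2 -> on_hand[A=50 B=38 C=53 D=30] avail[A=50 B=38 C=53 D=30] open={}
Step 5: reserve R3 D 2 -> on_hand[A=50 B=38 C=53 D=30] avail[A=50 B=38 C=53 D=28] open={R3}
Step 6: commit R3 -> on_hand[A=50 B=38 C=53 D=28] avail[A=50 B=38 C=53 D=28] open={}
Step 7: reserve R4 A 4 -> on_hand[A=50 B=38 C=53 D=28] avail[A=46 B=38 C=53 D=28] open={R4}
Step 8: commit R4 -> on_hand[A=46 B=38 C=53 D=28] avail[A=46 B=38 C=53 D=28] open={}
Step 9: reserve R5 C 7 -> on_hand[A=46 B=38 C=53 D=28] avail[A=46 B=38 C=46 D=28] open={R5}
Step 10: cancel R5 -> on_hand[A=46 B=38 C=53 D=28] avail[A=46 B=38 C=53 D=28] open={}
Step 11: reserve R6 C 2 -> on_hand[A=46 B=38 C=53 D=28] avail[A=46 B=38 C=51 D=28] open={R6}
Step 12: reserve R7 B 4 -> on_hand[A=46 B=38 C=53 D=28] avail[A=46 B=34 C=51 D=28] open={R6,R7}
Step 13: reserve R8 B 3 -> on_hand[A=46 B=38 C=53 D=28] avail[A=46 B=31 C=51 D=28] open={R6,R7,R8}
Step 14: reserve R9 C 9 -> on_hand[A=46 B=38 C=53 D=28] avail[A=46 B=31 C=42 D=28] open={R6,R7,R8,R9}
Step 15: reserve R10 C 5 -> on_hand[A=46 B=38 C=53 D=28] avail[A=46 B=31 C=37 D=28] open={R10,R6,R7,R8,R9}
Step 16: reserve R11 A 9 -> on_hand[A=46 B=38 C=53 D=28] avail[A=37 B=31 C=37 D=28] open={R10,R11,R6,R7,R8,R9}
Step 17: reserve R12 A 3 -> on_hand[A=46 B=38 C=53 D=28] avail[A=34 B=31 C=37 D=28] open={R10,R11,R12,R6,R7,R8,R9}
Step 18: reserve R13 C 1 -> on_hand[A=46 B=38 C=53 D=28] avail[A=34 B=31 C=36 D=28] open={R10,R11,R12,R13,R6,R7,R8,R9}
Step 19: reserve R14 B 7 -> on_hand[A=46 B=38 C=53 D=28] avail[A=34 B=24 C=36 D=28] open={R10,R11,R12,R13,R14,R6,R7,R8,R9}
Step 20: cancel R11 -> on_hand[A=46 B=38 C=53 D=28] avail[A=43 B=24 C=36 D=28] open={R10,R12,R13,R14,R6,R7,R8,R9}

Answer: A: 43
B: 24
C: 36
D: 28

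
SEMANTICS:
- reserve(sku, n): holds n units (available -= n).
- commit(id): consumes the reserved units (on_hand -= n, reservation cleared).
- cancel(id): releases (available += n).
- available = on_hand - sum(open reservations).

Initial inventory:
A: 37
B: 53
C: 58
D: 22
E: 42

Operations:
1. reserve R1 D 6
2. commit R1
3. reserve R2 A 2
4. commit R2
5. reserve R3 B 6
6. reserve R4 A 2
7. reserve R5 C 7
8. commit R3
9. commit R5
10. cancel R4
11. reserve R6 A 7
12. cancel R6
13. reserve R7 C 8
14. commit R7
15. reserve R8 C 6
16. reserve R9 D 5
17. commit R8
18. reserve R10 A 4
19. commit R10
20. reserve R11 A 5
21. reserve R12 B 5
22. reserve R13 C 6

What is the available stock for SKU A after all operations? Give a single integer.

Answer: 26

Derivation:
Step 1: reserve R1 D 6 -> on_hand[A=37 B=53 C=58 D=22 E=42] avail[A=37 B=53 C=58 D=16 E=42] open={R1}
Step 2: commit R1 -> on_hand[A=37 B=53 C=58 D=16 E=42] avail[A=37 B=53 C=58 D=16 E=42] open={}
Step 3: reserve R2 A 2 -> on_hand[A=37 B=53 C=58 D=16 E=42] avail[A=35 B=53 C=58 D=16 E=42] open={R2}
Step 4: commit R2 -> on_hand[A=35 B=53 C=58 D=16 E=42] avail[A=35 B=53 C=58 D=16 E=42] open={}
Step 5: reserve R3 B 6 -> on_hand[A=35 B=53 C=58 D=16 E=42] avail[A=35 B=47 C=58 D=16 E=42] open={R3}
Step 6: reserve R4 A 2 -> on_hand[A=35 B=53 C=58 D=16 E=42] avail[A=33 B=47 C=58 D=16 E=42] open={R3,R4}
Step 7: reserve R5 C 7 -> on_hand[A=35 B=53 C=58 D=16 E=42] avail[A=33 B=47 C=51 D=16 E=42] open={R3,R4,R5}
Step 8: commit R3 -> on_hand[A=35 B=47 C=58 D=16 E=42] avail[A=33 B=47 C=51 D=16 E=42] open={R4,R5}
Step 9: commit R5 -> on_hand[A=35 B=47 C=51 D=16 E=42] avail[A=33 B=47 C=51 D=16 E=42] open={R4}
Step 10: cancel R4 -> on_hand[A=35 B=47 C=51 D=16 E=42] avail[A=35 B=47 C=51 D=16 E=42] open={}
Step 11: reserve R6 A 7 -> on_hand[A=35 B=47 C=51 D=16 E=42] avail[A=28 B=47 C=51 D=16 E=42] open={R6}
Step 12: cancel R6 -> on_hand[A=35 B=47 C=51 D=16 E=42] avail[A=35 B=47 C=51 D=16 E=42] open={}
Step 13: reserve R7 C 8 -> on_hand[A=35 B=47 C=51 D=16 E=42] avail[A=35 B=47 C=43 D=16 E=42] open={R7}
Step 14: commit R7 -> on_hand[A=35 B=47 C=43 D=16 E=42] avail[A=35 B=47 C=43 D=16 E=42] open={}
Step 15: reserve R8 C 6 -> on_hand[A=35 B=47 C=43 D=16 E=42] avail[A=35 B=47 C=37 D=16 E=42] open={R8}
Step 16: reserve R9 D 5 -> on_hand[A=35 B=47 C=43 D=16 E=42] avail[A=35 B=47 C=37 D=11 E=42] open={R8,R9}
Step 17: commit R8 -> on_hand[A=35 B=47 C=37 D=16 E=42] avail[A=35 B=47 C=37 D=11 E=42] open={R9}
Step 18: reserve R10 A 4 -> on_hand[A=35 B=47 C=37 D=16 E=42] avail[A=31 B=47 C=37 D=11 E=42] open={R10,R9}
Step 19: commit R10 -> on_hand[A=31 B=47 C=37 D=16 E=42] avail[A=31 B=47 C=37 D=11 E=42] open={R9}
Step 20: reserve R11 A 5 -> on_hand[A=31 B=47 C=37 D=16 E=42] avail[A=26 B=47 C=37 D=11 E=42] open={R11,R9}
Step 21: reserve R12 B 5 -> on_hand[A=31 B=47 C=37 D=16 E=42] avail[A=26 B=42 C=37 D=11 E=42] open={R11,R12,R9}
Step 22: reserve R13 C 6 -> on_hand[A=31 B=47 C=37 D=16 E=42] avail[A=26 B=42 C=31 D=11 E=42] open={R11,R12,R13,R9}
Final available[A] = 26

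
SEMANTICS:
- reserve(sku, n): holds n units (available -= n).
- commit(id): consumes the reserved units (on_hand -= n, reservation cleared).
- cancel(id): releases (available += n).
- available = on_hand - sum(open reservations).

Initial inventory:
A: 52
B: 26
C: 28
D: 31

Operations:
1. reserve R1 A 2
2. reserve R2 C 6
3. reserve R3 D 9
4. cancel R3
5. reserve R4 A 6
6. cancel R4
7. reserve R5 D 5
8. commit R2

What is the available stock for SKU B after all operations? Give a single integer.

Answer: 26

Derivation:
Step 1: reserve R1 A 2 -> on_hand[A=52 B=26 C=28 D=31] avail[A=50 B=26 C=28 D=31] open={R1}
Step 2: reserve R2 C 6 -> on_hand[A=52 B=26 C=28 D=31] avail[A=50 B=26 C=22 D=31] open={R1,R2}
Step 3: reserve R3 D 9 -> on_hand[A=52 B=26 C=28 D=31] avail[A=50 B=26 C=22 D=22] open={R1,R2,R3}
Step 4: cancel R3 -> on_hand[A=52 B=26 C=28 D=31] avail[A=50 B=26 C=22 D=31] open={R1,R2}
Step 5: reserve R4 A 6 -> on_hand[A=52 B=26 C=28 D=31] avail[A=44 B=26 C=22 D=31] open={R1,R2,R4}
Step 6: cancel R4 -> on_hand[A=52 B=26 C=28 D=31] avail[A=50 B=26 C=22 D=31] open={R1,R2}
Step 7: reserve R5 D 5 -> on_hand[A=52 B=26 C=28 D=31] avail[A=50 B=26 C=22 D=26] open={R1,R2,R5}
Step 8: commit R2 -> on_hand[A=52 B=26 C=22 D=31] avail[A=50 B=26 C=22 D=26] open={R1,R5}
Final available[B] = 26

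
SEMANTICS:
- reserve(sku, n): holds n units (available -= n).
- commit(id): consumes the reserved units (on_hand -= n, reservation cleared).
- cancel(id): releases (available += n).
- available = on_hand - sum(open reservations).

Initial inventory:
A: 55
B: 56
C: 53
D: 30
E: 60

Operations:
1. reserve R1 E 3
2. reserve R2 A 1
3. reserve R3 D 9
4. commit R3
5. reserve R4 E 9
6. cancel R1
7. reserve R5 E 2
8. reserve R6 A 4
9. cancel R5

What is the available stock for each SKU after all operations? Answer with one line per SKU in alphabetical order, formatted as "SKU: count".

Step 1: reserve R1 E 3 -> on_hand[A=55 B=56 C=53 D=30 E=60] avail[A=55 B=56 C=53 D=30 E=57] open={R1}
Step 2: reserve R2 A 1 -> on_hand[A=55 B=56 C=53 D=30 E=60] avail[A=54 B=56 C=53 D=30 E=57] open={R1,R2}
Step 3: reserve R3 D 9 -> on_hand[A=55 B=56 C=53 D=30 E=60] avail[A=54 B=56 C=53 D=21 E=57] open={R1,R2,R3}
Step 4: commit R3 -> on_hand[A=55 B=56 C=53 D=21 E=60] avail[A=54 B=56 C=53 D=21 E=57] open={R1,R2}
Step 5: reserve R4 E 9 -> on_hand[A=55 B=56 C=53 D=21 E=60] avail[A=54 B=56 C=53 D=21 E=48] open={R1,R2,R4}
Step 6: cancel R1 -> on_hand[A=55 B=56 C=53 D=21 E=60] avail[A=54 B=56 C=53 D=21 E=51] open={R2,R4}
Step 7: reserve R5 E 2 -> on_hand[A=55 B=56 C=53 D=21 E=60] avail[A=54 B=56 C=53 D=21 E=49] open={R2,R4,R5}
Step 8: reserve R6 A 4 -> on_hand[A=55 B=56 C=53 D=21 E=60] avail[A=50 B=56 C=53 D=21 E=49] open={R2,R4,R5,R6}
Step 9: cancel R5 -> on_hand[A=55 B=56 C=53 D=21 E=60] avail[A=50 B=56 C=53 D=21 E=51] open={R2,R4,R6}

Answer: A: 50
B: 56
C: 53
D: 21
E: 51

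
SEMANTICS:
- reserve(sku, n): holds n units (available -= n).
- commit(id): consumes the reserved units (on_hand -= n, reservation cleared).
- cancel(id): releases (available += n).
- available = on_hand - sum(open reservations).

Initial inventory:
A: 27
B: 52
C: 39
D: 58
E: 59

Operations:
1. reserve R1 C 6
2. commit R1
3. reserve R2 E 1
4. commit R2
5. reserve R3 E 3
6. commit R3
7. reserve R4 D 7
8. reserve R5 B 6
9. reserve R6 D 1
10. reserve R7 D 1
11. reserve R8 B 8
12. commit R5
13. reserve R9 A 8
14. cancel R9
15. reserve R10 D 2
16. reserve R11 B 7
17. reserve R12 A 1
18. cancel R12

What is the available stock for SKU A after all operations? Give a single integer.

Answer: 27

Derivation:
Step 1: reserve R1 C 6 -> on_hand[A=27 B=52 C=39 D=58 E=59] avail[A=27 B=52 C=33 D=58 E=59] open={R1}
Step 2: commit R1 -> on_hand[A=27 B=52 C=33 D=58 E=59] avail[A=27 B=52 C=33 D=58 E=59] open={}
Step 3: reserve R2 E 1 -> on_hand[A=27 B=52 C=33 D=58 E=59] avail[A=27 B=52 C=33 D=58 E=58] open={R2}
Step 4: commit R2 -> on_hand[A=27 B=52 C=33 D=58 E=58] avail[A=27 B=52 C=33 D=58 E=58] open={}
Step 5: reserve R3 E 3 -> on_hand[A=27 B=52 C=33 D=58 E=58] avail[A=27 B=52 C=33 D=58 E=55] open={R3}
Step 6: commit R3 -> on_hand[A=27 B=52 C=33 D=58 E=55] avail[A=27 B=52 C=33 D=58 E=55] open={}
Step 7: reserve R4 D 7 -> on_hand[A=27 B=52 C=33 D=58 E=55] avail[A=27 B=52 C=33 D=51 E=55] open={R4}
Step 8: reserve R5 B 6 -> on_hand[A=27 B=52 C=33 D=58 E=55] avail[A=27 B=46 C=33 D=51 E=55] open={R4,R5}
Step 9: reserve R6 D 1 -> on_hand[A=27 B=52 C=33 D=58 E=55] avail[A=27 B=46 C=33 D=50 E=55] open={R4,R5,R6}
Step 10: reserve R7 D 1 -> on_hand[A=27 B=52 C=33 D=58 E=55] avail[A=27 B=46 C=33 D=49 E=55] open={R4,R5,R6,R7}
Step 11: reserve R8 B 8 -> on_hand[A=27 B=52 C=33 D=58 E=55] avail[A=27 B=38 C=33 D=49 E=55] open={R4,R5,R6,R7,R8}
Step 12: commit R5 -> on_hand[A=27 B=46 C=33 D=58 E=55] avail[A=27 B=38 C=33 D=49 E=55] open={R4,R6,R7,R8}
Step 13: reserve R9 A 8 -> on_hand[A=27 B=46 C=33 D=58 E=55] avail[A=19 B=38 C=33 D=49 E=55] open={R4,R6,R7,R8,R9}
Step 14: cancel R9 -> on_hand[A=27 B=46 C=33 D=58 E=55] avail[A=27 B=38 C=33 D=49 E=55] open={R4,R6,R7,R8}
Step 15: reserve R10 D 2 -> on_hand[A=27 B=46 C=33 D=58 E=55] avail[A=27 B=38 C=33 D=47 E=55] open={R10,R4,R6,R7,R8}
Step 16: reserve R11 B 7 -> on_hand[A=27 B=46 C=33 D=58 E=55] avail[A=27 B=31 C=33 D=47 E=55] open={R10,R11,R4,R6,R7,R8}
Step 17: reserve R12 A 1 -> on_hand[A=27 B=46 C=33 D=58 E=55] avail[A=26 B=31 C=33 D=47 E=55] open={R10,R11,R12,R4,R6,R7,R8}
Step 18: cancel R12 -> on_hand[A=27 B=46 C=33 D=58 E=55] avail[A=27 B=31 C=33 D=47 E=55] open={R10,R11,R4,R6,R7,R8}
Final available[A] = 27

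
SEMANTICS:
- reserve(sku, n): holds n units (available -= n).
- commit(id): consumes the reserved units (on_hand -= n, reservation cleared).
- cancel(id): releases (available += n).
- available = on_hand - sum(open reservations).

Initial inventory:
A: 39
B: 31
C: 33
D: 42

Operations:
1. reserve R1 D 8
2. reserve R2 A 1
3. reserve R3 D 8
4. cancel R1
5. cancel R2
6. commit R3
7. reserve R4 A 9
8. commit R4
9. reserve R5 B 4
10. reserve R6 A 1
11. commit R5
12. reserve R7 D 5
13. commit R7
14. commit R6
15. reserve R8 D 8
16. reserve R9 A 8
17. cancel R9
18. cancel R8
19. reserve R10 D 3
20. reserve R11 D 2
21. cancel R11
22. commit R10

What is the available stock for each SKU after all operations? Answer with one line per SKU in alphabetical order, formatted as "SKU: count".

Answer: A: 29
B: 27
C: 33
D: 26

Derivation:
Step 1: reserve R1 D 8 -> on_hand[A=39 B=31 C=33 D=42] avail[A=39 B=31 C=33 D=34] open={R1}
Step 2: reserve R2 A 1 -> on_hand[A=39 B=31 C=33 D=42] avail[A=38 B=31 C=33 D=34] open={R1,R2}
Step 3: reserve R3 D 8 -> on_hand[A=39 B=31 C=33 D=42] avail[A=38 B=31 C=33 D=26] open={R1,R2,R3}
Step 4: cancel R1 -> on_hand[A=39 B=31 C=33 D=42] avail[A=38 B=31 C=33 D=34] open={R2,R3}
Step 5: cancel R2 -> on_hand[A=39 B=31 C=33 D=42] avail[A=39 B=31 C=33 D=34] open={R3}
Step 6: commit R3 -> on_hand[A=39 B=31 C=33 D=34] avail[A=39 B=31 C=33 D=34] open={}
Step 7: reserve R4 A 9 -> on_hand[A=39 B=31 C=33 D=34] avail[A=30 B=31 C=33 D=34] open={R4}
Step 8: commit R4 -> on_hand[A=30 B=31 C=33 D=34] avail[A=30 B=31 C=33 D=34] open={}
Step 9: reserve R5 B 4 -> on_hand[A=30 B=31 C=33 D=34] avail[A=30 B=27 C=33 D=34] open={R5}
Step 10: reserve R6 A 1 -> on_hand[A=30 B=31 C=33 D=34] avail[A=29 B=27 C=33 D=34] open={R5,R6}
Step 11: commit R5 -> on_hand[A=30 B=27 C=33 D=34] avail[A=29 B=27 C=33 D=34] open={R6}
Step 12: reserve R7 D 5 -> on_hand[A=30 B=27 C=33 D=34] avail[A=29 B=27 C=33 D=29] open={R6,R7}
Step 13: commit R7 -> on_hand[A=30 B=27 C=33 D=29] avail[A=29 B=27 C=33 D=29] open={R6}
Step 14: commit R6 -> on_hand[A=29 B=27 C=33 D=29] avail[A=29 B=27 C=33 D=29] open={}
Step 15: reserve R8 D 8 -> on_hand[A=29 B=27 C=33 D=29] avail[A=29 B=27 C=33 D=21] open={R8}
Step 16: reserve R9 A 8 -> on_hand[A=29 B=27 C=33 D=29] avail[A=21 B=27 C=33 D=21] open={R8,R9}
Step 17: cancel R9 -> on_hand[A=29 B=27 C=33 D=29] avail[A=29 B=27 C=33 D=21] open={R8}
Step 18: cancel R8 -> on_hand[A=29 B=27 C=33 D=29] avail[A=29 B=27 C=33 D=29] open={}
Step 19: reserve R10 D 3 -> on_hand[A=29 B=27 C=33 D=29] avail[A=29 B=27 C=33 D=26] open={R10}
Step 20: reserve R11 D 2 -> on_hand[A=29 B=27 C=33 D=29] avail[A=29 B=27 C=33 D=24] open={R10,R11}
Step 21: cancel R11 -> on_hand[A=29 B=27 C=33 D=29] avail[A=29 B=27 C=33 D=26] open={R10}
Step 22: commit R10 -> on_hand[A=29 B=27 C=33 D=26] avail[A=29 B=27 C=33 D=26] open={}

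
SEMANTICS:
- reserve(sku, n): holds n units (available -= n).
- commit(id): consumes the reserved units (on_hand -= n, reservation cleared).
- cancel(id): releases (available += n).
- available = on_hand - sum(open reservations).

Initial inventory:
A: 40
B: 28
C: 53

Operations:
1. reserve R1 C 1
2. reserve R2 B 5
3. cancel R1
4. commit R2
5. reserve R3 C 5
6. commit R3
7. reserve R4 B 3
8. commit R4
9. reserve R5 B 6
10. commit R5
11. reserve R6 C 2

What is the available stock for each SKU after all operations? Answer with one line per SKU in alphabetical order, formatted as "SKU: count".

Step 1: reserve R1 C 1 -> on_hand[A=40 B=28 C=53] avail[A=40 B=28 C=52] open={R1}
Step 2: reserve R2 B 5 -> on_hand[A=40 B=28 C=53] avail[A=40 B=23 C=52] open={R1,R2}
Step 3: cancel R1 -> on_hand[A=40 B=28 C=53] avail[A=40 B=23 C=53] open={R2}
Step 4: commit R2 -> on_hand[A=40 B=23 C=53] avail[A=40 B=23 C=53] open={}
Step 5: reserve R3 C 5 -> on_hand[A=40 B=23 C=53] avail[A=40 B=23 C=48] open={R3}
Step 6: commit R3 -> on_hand[A=40 B=23 C=48] avail[A=40 B=23 C=48] open={}
Step 7: reserve R4 B 3 -> on_hand[A=40 B=23 C=48] avail[A=40 B=20 C=48] open={R4}
Step 8: commit R4 -> on_hand[A=40 B=20 C=48] avail[A=40 B=20 C=48] open={}
Step 9: reserve R5 B 6 -> on_hand[A=40 B=20 C=48] avail[A=40 B=14 C=48] open={R5}
Step 10: commit R5 -> on_hand[A=40 B=14 C=48] avail[A=40 B=14 C=48] open={}
Step 11: reserve R6 C 2 -> on_hand[A=40 B=14 C=48] avail[A=40 B=14 C=46] open={R6}

Answer: A: 40
B: 14
C: 46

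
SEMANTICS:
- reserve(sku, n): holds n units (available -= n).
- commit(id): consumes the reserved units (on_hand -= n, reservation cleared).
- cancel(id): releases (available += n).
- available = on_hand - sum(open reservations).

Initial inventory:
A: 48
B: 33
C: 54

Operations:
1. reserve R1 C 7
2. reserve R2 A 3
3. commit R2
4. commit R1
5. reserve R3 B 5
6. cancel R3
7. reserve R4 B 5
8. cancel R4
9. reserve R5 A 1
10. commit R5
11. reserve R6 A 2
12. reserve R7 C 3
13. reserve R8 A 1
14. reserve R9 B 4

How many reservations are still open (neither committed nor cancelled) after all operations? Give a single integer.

Step 1: reserve R1 C 7 -> on_hand[A=48 B=33 C=54] avail[A=48 B=33 C=47] open={R1}
Step 2: reserve R2 A 3 -> on_hand[A=48 B=33 C=54] avail[A=45 B=33 C=47] open={R1,R2}
Step 3: commit R2 -> on_hand[A=45 B=33 C=54] avail[A=45 B=33 C=47] open={R1}
Step 4: commit R1 -> on_hand[A=45 B=33 C=47] avail[A=45 B=33 C=47] open={}
Step 5: reserve R3 B 5 -> on_hand[A=45 B=33 C=47] avail[A=45 B=28 C=47] open={R3}
Step 6: cancel R3 -> on_hand[A=45 B=33 C=47] avail[A=45 B=33 C=47] open={}
Step 7: reserve R4 B 5 -> on_hand[A=45 B=33 C=47] avail[A=45 B=28 C=47] open={R4}
Step 8: cancel R4 -> on_hand[A=45 B=33 C=47] avail[A=45 B=33 C=47] open={}
Step 9: reserve R5 A 1 -> on_hand[A=45 B=33 C=47] avail[A=44 B=33 C=47] open={R5}
Step 10: commit R5 -> on_hand[A=44 B=33 C=47] avail[A=44 B=33 C=47] open={}
Step 11: reserve R6 A 2 -> on_hand[A=44 B=33 C=47] avail[A=42 B=33 C=47] open={R6}
Step 12: reserve R7 C 3 -> on_hand[A=44 B=33 C=47] avail[A=42 B=33 C=44] open={R6,R7}
Step 13: reserve R8 A 1 -> on_hand[A=44 B=33 C=47] avail[A=41 B=33 C=44] open={R6,R7,R8}
Step 14: reserve R9 B 4 -> on_hand[A=44 B=33 C=47] avail[A=41 B=29 C=44] open={R6,R7,R8,R9}
Open reservations: ['R6', 'R7', 'R8', 'R9'] -> 4

Answer: 4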